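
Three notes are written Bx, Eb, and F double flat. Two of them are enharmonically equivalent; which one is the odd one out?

In 12-tone equal temperament, enharmonic equivalents share a pitch class. B## is pitch class 1; Eb is pitch class 3; Fbb is pitch class 3.
Eb and Fbb share pitch class 3, while B## is pitch class 1.

B##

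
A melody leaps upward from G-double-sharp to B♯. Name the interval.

Counting letters G–A–B gives a third.
G##→B# = 3 semitones, 1 narrower than the major third (4), so minor.

minor third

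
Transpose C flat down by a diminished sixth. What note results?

E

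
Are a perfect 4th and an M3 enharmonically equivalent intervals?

No

A perfect fourth spans 5 semitones; a major third spans 4.
The spans differ, so they are not enharmonic equivalents.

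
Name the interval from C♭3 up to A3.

augmented sixth

Counting letters C–D–E–F–G–A gives a sixth.
Cb→A = 10 semitones, 1 wider than the major sixth (9), so augmented.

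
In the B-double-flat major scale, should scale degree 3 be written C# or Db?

Each scale degree takes a distinct letter name. Degree 3 of a scale on B must use the letter D.
Db and C# are enharmonically the same pitch, but only Db uses the letter D, so it is the correct spelling here.

Db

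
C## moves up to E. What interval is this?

diminished third

The letter names run C→E, a span of 2 letter steps, so the interval is some kind of third.
C## to E is 2 semitones. A major third is 4, so 2 makes it diminished.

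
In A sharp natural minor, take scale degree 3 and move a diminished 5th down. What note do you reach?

F##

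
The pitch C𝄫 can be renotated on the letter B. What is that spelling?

Cbb is pitch class 10. The letter B alone is pitch class 11.
To reach pitch class 10 from B requires an offset of -1 semitone, i.e. flat: Bb.

Bb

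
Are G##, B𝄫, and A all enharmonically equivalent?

Yes

G## is pitch class 9; Bbb is pitch class 9; A is pitch class 9.
All spellings map to pitch class 9, so they are enharmonically equivalent.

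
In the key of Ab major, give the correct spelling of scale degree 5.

Degree 5 takes the letter 4 steps above A, which is E.
In major, degree 5 sits 7 semitones above the tonic. Ab + 7 semitones is pitch class 3, spelled on E as Eb.

Eb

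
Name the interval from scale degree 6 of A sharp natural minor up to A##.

augmented third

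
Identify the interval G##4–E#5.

minor sixth

Counting letters G–A–B–C–D–E gives a sixth.
G##→E# = 8 semitones, 1 narrower than the major sixth (9), so minor.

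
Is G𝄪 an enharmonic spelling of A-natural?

Yes

G## = pitch class 9 and A = pitch class 9 — the same pitch class, so they are enharmonic equivalents.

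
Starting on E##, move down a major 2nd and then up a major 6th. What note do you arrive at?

B##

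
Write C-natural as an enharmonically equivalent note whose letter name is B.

B#

Plain B sits 1 semitone below C, so on the letter B the same pitch needs a sharp: B#.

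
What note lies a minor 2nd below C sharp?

B#

C down a major second is Bb, so the target letter is B.
From C#, a minor second is 1 semitone down: B#.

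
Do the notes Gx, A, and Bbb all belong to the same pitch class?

Yes

G## = pitch class 9 and A = pitch class 9 and Bbb = pitch class 9 — the same pitch class, so they are enharmonic equivalents.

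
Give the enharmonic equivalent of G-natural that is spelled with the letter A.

G is pitch class 7. The letter A alone is pitch class 9.
To reach pitch class 7 from A requires an offset of -2 semitones, i.e. double flat: Abb.

Abb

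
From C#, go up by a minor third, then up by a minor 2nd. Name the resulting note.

F

A minor third up from C# is E (letter E, 3 semitones up).
A minor second up from E is F (letter F, 1 semitone up).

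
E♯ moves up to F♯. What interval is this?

minor second

Counting letters E–F gives a second.
E#→F# = 1 semitone, 1 narrower than the major second (2), so minor.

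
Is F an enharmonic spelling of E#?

F is pitch class 5; E# is pitch class 5.
All spellings map to pitch class 5, so they are enharmonically equivalent.

Yes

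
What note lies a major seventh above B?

A seventh above B lands on the letter A.
A major seventh spans 11 semitones, so B moves to pitch class 10. On the letter A that is A#.

A#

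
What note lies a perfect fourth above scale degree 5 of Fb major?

Fb

Scale degree 5 of Fb major is Cb.
A perfect fourth (5 semitones) above Cb lands on the letter F, giving Fb.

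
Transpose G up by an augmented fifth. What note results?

A fifth above G lands on the letter D.
An augmented fifth spans 8 semitones, so G moves to pitch class 3. On the letter D that is D#.

D#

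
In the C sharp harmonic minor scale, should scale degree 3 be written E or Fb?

E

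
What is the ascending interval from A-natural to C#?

The letter names run A→C, a span of 2 letter steps, so the interval is some kind of third.
A to C# is 4 semitones. A major third is 4, so 4 makes it major.

major third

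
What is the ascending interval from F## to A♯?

Counting letters F–G–A gives a third.
F##→A# = 3 semitones, 1 narrower than the major third (4), so minor.

minor third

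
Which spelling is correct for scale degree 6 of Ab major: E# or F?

F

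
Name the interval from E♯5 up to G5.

diminished third

Counting letters E–F–G gives a third.
E#→G = 2 semitones, 2 narrower than the major third (4), so diminished.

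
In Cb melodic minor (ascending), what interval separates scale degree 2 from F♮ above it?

major third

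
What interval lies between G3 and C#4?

augmented fourth

Counting letters G–A–B–C gives a fourth.
G→C# = 6 semitones, 1 wider than the perfect fourth (5), so augmented.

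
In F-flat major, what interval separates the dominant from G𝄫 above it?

diminished fifth

The dominant of Fb major is Cb.
Cb up to Gbb: letters C→G make it a fifth; 6 semitones makes it diminished.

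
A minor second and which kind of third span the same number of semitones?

doubly diminished

A minor second spans 1 semitone.
A third spanning 1 semitone is doubly diminished (the major third is 4).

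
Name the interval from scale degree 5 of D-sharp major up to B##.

augmented second

Scale degree 5 of D# major is A#.
A# up to B##: letters A→B make it a second; 3 semitones makes it augmented.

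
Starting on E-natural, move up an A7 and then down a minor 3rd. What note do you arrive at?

B##

An augmented seventh up from E is D## (letter D, 12 semitones up).
A minor third down from D## is B## (letter B, 3 semitones down).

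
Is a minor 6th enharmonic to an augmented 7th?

No

A minor sixth spans 8 semitones; an augmented seventh spans 12.
The spans differ, so they are not enharmonic equivalents.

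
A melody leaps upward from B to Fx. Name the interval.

augmented fifth

The letter names run B→F, a span of 4 letter steps, so the interval is some kind of fifth.
B to F## is 8 semitones. A perfect fifth is 7, so 8 makes it augmented.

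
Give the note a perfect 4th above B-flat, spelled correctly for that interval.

Eb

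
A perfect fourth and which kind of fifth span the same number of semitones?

A perfect fourth spans 5 semitones.
A fifth spanning 5 semitones is doubly diminished (the perfect fifth is 7).

doubly diminished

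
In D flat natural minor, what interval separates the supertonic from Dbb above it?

The supertonic of Db natural minor is Eb.
Eb up to Dbb: letters E→D make it a seventh; 9 semitones makes it diminished.

diminished seventh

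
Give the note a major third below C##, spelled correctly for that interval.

A#

A third below C lands on the letter A.
A major third spans 4 semitones, so C## moves to pitch class 10. On the letter A that is A#.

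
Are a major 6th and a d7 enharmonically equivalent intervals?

A major sixth spans 9 semitones; a diminished seventh spans 9.
They are enharmonically equivalent.

Yes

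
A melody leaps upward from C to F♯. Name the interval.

Counting letters C–D–E–F gives a fourth.
C→F# = 6 semitones, 1 wider than the perfect fourth (5), so augmented.

augmented fourth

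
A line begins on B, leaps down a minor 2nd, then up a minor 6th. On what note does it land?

F#

A minor second down from B is A# (letter A, 1 semitone down).
A minor sixth up from A# is F# (letter F, 8 semitones up).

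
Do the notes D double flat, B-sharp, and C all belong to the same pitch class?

Dbb = pitch class 0 and B# = pitch class 0 and C = pitch class 0 — the same pitch class, so they are enharmonic equivalents.

Yes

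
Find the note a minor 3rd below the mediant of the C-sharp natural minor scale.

The mediant of C# natural minor is E.
A minor third (3 semitones) below E lands on the letter C, giving C#.

C#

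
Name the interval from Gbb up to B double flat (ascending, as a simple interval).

The letter names run G→B, a span of 2 letter steps, so the interval is some kind of third.
Gbb to Bbb is 4 semitones. A major third is 4, so 4 makes it major.

major third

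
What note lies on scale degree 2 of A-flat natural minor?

Degree 2 takes the letter 1 step above A, which is B.
In natural minor, degree 2 sits 2 semitones above the tonic. Ab + 2 semitones is pitch class 10, spelled on B as Bb.

Bb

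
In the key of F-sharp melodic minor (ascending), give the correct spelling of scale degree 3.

Degree 3 takes the letter 2 steps above F, which is A.
In melodic minor (ascending), degree 3 sits 3 semitones above the tonic. F# + 3 semitones is pitch class 9, spelled on A as A.

A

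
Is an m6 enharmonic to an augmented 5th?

A minor sixth spans 8 semitones; an augmented fifth spans 8.
They are enharmonically equivalent.

Yes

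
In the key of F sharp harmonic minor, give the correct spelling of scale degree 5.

C#

The F# harmonic minor scale runs F# G# A B C# D E#.
Degree 5 is C#.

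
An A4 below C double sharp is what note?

C down a perfect fourth is G, so the target letter is G.
From C##, an augmented fourth is 6 semitones down: G#.

G#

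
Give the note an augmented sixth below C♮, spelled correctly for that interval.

C down a major sixth is Eb, so the target letter is E.
From C, an augmented sixth is 10 semitones down: Ebb.

Ebb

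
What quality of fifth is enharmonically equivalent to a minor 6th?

augmented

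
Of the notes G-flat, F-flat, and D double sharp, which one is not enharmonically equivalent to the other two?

Gb

In 12-tone equal temperament, enharmonic equivalents share a pitch class. Gb is pitch class 6; Fb is pitch class 4; D## is pitch class 4.
Fb and D## share pitch class 4, while Gb is pitch class 6.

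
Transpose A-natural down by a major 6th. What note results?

A down a major sixth is C, so the target letter is C.
From A, a major sixth is 9 semitones down: C.

C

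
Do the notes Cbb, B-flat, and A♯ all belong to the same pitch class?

Cbb = pitch class 10 and Bb = pitch class 10 and A# = pitch class 10 — the same pitch class, so they are enharmonic equivalents.

Yes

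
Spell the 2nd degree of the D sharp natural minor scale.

The D# natural minor scale runs D# E# F# G# A# B C#.
Degree 2 is E#.

E#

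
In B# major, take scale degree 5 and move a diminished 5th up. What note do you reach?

Scale degree 5 of B# major is F##.
A diminished fifth (6 semitones) above F## lands on the letter C, giving C#.

C#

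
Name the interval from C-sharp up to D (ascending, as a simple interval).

The letter names run C→D, a span of 1 letter step, so the interval is some kind of second.
C# to D is 1 semitone. A major second is 2, so 1 makes it minor.

minor second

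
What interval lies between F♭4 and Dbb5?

minor sixth

Counting letters F–G–A–B–C–D gives a sixth.
Fb→Dbb = 8 semitones, 1 narrower than the major sixth (9), so minor.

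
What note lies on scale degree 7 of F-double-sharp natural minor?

Degree 7 takes the letter 6 steps above F, which is E.
In natural minor, degree 7 sits 10 semitones above the tonic. F## + 10 semitones is pitch class 5, spelled on E as E#.

E#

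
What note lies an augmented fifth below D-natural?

Gb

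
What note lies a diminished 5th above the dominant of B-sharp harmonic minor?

C#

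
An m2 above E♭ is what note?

Fb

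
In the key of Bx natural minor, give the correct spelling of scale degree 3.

Degree 3 takes the letter 2 steps above B, which is D.
In natural minor, degree 3 sits 3 semitones above the tonic. B## + 3 semitones is pitch class 4, spelled on D as D##.

D##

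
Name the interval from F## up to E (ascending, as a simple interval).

diminished seventh

Counting letters F–G–A–B–C–D–E gives a seventh.
F##→E = 9 semitones, 2 narrower than the major seventh (11), so diminished.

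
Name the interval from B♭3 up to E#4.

The letter names run B→E, a span of 3 letter steps, so the interval is some kind of fourth.
Bb to E# is 7 semitones. A perfect fourth is 5, so 7 makes it doubly augmented.

doubly augmented fourth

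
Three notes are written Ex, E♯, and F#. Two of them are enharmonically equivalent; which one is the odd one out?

E#

In 12-tone equal temperament, enharmonic equivalents share a pitch class. E## is pitch class 6; E# is pitch class 5; F# is pitch class 6.
E## and F# share pitch class 6, while E# is pitch class 5.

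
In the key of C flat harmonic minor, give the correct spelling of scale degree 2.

Db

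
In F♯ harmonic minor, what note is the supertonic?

The F# harmonic minor scale runs F# G# A B C# D E#.
Degree 2 is G#.

G#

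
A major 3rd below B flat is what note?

B down a major third is G, so the target letter is G.
From Bb, a major third is 4 semitones down: Gb.

Gb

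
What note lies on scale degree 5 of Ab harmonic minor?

Eb

Degree 5 takes the letter 4 steps above A, which is E.
In harmonic minor, degree 5 sits 7 semitones above the tonic. Ab + 7 semitones is pitch class 3, spelled on E as Eb.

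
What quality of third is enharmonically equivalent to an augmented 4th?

doubly augmented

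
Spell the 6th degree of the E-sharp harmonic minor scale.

C#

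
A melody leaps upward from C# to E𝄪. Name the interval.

augmented third

Counting letters C–D–E gives a third.
C#→E## = 5 semitones, 1 wider than the major third (4), so augmented.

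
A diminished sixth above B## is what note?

A sixth above B lands on the letter G.
A diminished sixth spans 7 semitones, so B## moves to pitch class 8. On the letter G that is G#.

G#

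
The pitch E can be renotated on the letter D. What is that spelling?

D##

E is pitch class 4. The letter D alone is pitch class 2.
To reach pitch class 4 from D requires an offset of +2 semitones, i.e. double sharp: D##.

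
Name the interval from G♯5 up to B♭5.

The letter names run G→B, a span of 2 letter steps, so the interval is some kind of third.
G# to Bb is 2 semitones. A major third is 4, so 2 makes it diminished.

diminished third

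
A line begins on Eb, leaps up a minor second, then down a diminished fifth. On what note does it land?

Bb

A minor second up from Eb is Fb (letter F, 1 semitone up).
A diminished fifth down from Fb is Bb (letter B, 6 semitones down).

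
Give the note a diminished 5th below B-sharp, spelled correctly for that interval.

E##

A fifth below B lands on the letter E.
A diminished fifth spans 6 semitones, so B# moves to pitch class 6. On the letter E that is E##.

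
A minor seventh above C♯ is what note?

C up a major seventh is B, so the target letter is B.
From C#, a minor seventh is 10 semitones up: B.

B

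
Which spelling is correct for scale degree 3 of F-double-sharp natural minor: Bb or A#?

A#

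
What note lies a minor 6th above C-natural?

Ab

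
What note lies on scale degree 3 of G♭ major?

Bb

Degree 3 takes the letter 2 steps above G, which is B.
In major, degree 3 sits 4 semitones above the tonic. Gb + 4 semitones is pitch class 10, spelled on B as Bb.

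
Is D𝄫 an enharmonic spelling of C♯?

Two spellings are enharmonically equivalent only if they share a pitch class.
Here Dbb → 0, C# → 1; 0 ≠ 1, so they are not.

No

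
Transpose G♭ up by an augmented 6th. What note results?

E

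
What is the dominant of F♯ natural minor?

C#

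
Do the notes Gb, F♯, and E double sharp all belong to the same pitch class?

Yes

Gb = pitch class 6 and F# = pitch class 6 and E## = pitch class 6 — the same pitch class, so they are enharmonic equivalents.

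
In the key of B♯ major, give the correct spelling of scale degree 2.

Degree 2 takes the letter 1 step above B, which is C.
In major, degree 2 sits 2 semitones above the tonic. B# + 2 semitones is pitch class 2, spelled on C as C##.

C##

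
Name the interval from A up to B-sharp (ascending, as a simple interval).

The letter names run A→B, a span of 1 letter step, so the interval is some kind of second.
A to B# is 3 semitones. A major second is 2, so 3 makes it augmented.

augmented second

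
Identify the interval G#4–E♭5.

diminished sixth

The letter names run G→E, a span of 5 letter steps, so the interval is some kind of sixth.
G# to Eb is 7 semitones. A major sixth is 9, so 7 makes it diminished.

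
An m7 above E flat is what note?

A seventh above E lands on the letter D.
A minor seventh spans 10 semitones, so Eb moves to pitch class 1. On the letter D that is Db.

Db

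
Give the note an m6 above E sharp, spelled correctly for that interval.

C#

A sixth above E lands on the letter C.
A minor sixth spans 8 semitones, so E# moves to pitch class 1. On the letter C that is C#.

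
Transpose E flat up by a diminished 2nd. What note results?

Fbb

A second above E lands on the letter F.
A diminished second spans 0 semitones, so Eb moves to pitch class 3. On the letter F that is Fbb.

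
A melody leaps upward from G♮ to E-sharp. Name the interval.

The letter names run G→E, a span of 5 letter steps, so the interval is some kind of sixth.
G to E# is 10 semitones. A major sixth is 9, so 10 makes it augmented.

augmented sixth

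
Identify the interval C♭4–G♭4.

perfect fifth

Counting letters C–D–E–F–G gives a fifth.
Cb→Gb = 7 semitones, exactly the perfect fifth.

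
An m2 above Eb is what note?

Fb

A second above E lands on the letter F.
A minor second spans 1 semitone, so Eb moves to pitch class 4. On the letter F that is Fb.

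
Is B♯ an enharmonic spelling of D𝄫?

Yes

B# is pitch class 0; Dbb is pitch class 0.
All spellings map to pitch class 0, so they are enharmonically equivalent.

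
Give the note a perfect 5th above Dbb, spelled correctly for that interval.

A fifth above D lands on the letter A.
A perfect fifth spans 7 semitones, so Dbb moves to pitch class 7. On the letter A that is Abb.

Abb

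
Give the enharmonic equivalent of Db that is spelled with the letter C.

C#

Plain C sits 1 semitone below Db, so on the letter C the same pitch needs a sharp: C#.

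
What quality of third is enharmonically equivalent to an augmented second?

An augmented second spans 3 semitones.
A third spanning 3 semitones is minor (the major third is 4).

minor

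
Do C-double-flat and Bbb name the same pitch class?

No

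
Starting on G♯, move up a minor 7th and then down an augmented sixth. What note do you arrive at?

Ab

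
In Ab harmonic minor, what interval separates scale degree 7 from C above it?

Scale degree 7 of Ab harmonic minor is G.
G up to C: letters G→C make it a fourth; 5 semitones makes it perfect.

perfect fourth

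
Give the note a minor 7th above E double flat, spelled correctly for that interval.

Dbb

E up a major seventh is D#, so the target letter is D.
From Ebb, a minor seventh is 10 semitones up: Dbb.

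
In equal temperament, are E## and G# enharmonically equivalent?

No

Two spellings are enharmonically equivalent only if they share a pitch class.
Here E## → 6, G# → 8; 6 ≠ 8, so they are not.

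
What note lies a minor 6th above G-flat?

A sixth above G lands on the letter E.
A minor sixth spans 8 semitones, so Gb moves to pitch class 2. On the letter E that is Ebb.

Ebb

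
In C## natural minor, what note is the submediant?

A#

The C## natural minor scale runs C## D## E# F## G## A# B#.
Degree 6 is A#.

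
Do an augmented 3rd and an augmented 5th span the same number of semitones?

No

An augmented third spans 5 semitones; an augmented fifth spans 8.
The spans differ, so they are not enharmonic equivalents.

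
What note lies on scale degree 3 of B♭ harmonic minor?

Db

Degree 3 takes the letter 2 steps above B, which is D.
In harmonic minor, degree 3 sits 3 semitones above the tonic. Bb + 3 semitones is pitch class 1, spelled on D as Db.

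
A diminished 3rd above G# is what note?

Bb

G up a major third is B, so the target letter is B.
From G#, a diminished third is 2 semitones up: Bb.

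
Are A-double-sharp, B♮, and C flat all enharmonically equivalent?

A## is pitch class 11; B is pitch class 11; Cb is pitch class 11.
All spellings map to pitch class 11, so they are enharmonically equivalent.

Yes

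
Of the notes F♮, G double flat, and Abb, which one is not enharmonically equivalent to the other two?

Abb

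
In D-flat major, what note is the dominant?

Degree 5 takes the letter 4 steps above D, which is A.
In major, degree 5 sits 7 semitones above the tonic. Db + 7 semitones is pitch class 8, spelled on A as Ab.

Ab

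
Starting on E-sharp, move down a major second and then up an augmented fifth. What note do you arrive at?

A##

A major second down from E# is D# (letter D, 2 semitones down).
An augmented fifth up from D# is A## (letter A, 8 semitones up).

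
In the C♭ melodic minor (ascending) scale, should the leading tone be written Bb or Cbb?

Bb

Each scale degree takes a distinct letter name. Degree 7 of a scale on C must use the letter B.
Bb and Cbb are enharmonically the same pitch, but only Bb uses the letter B, so it is the correct spelling here.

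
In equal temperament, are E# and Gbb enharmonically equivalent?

Yes

E# = pitch class 5 and Gbb = pitch class 5 — the same pitch class, so they are enharmonic equivalents.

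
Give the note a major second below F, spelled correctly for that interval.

Eb

F down a major second is Eb, so the target letter is E.
From F, a major second is 2 semitones down: Eb.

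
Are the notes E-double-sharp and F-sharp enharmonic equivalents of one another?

E## = pitch class 6 and F# = pitch class 6 — the same pitch class, so they are enharmonic equivalents.

Yes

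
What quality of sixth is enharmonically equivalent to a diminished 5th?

A diminished fifth spans 6 semitones.
A sixth spanning 6 semitones is doubly diminished (the major sixth is 9).

doubly diminished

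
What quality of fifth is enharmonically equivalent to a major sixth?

A major sixth spans 9 semitones.
A fifth spanning 9 semitones is doubly augmented (the perfect fifth is 7).

doubly augmented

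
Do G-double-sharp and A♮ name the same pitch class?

Yes

G## is pitch class 9; A is pitch class 9.
All spellings map to pitch class 9, so they are enharmonically equivalent.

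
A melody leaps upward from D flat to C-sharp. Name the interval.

augmented seventh

Counting letters D–E–F–G–A–B–C gives a seventh.
Db→C# = 12 semitones, 1 wider than the major seventh (11), so augmented.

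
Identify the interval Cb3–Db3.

Counting letters C–D gives a second.
Cb→Db = 2 semitones, exactly the major second.

major second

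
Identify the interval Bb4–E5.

Counting letters B–C–D–E gives a fourth.
Bb→E = 6 semitones, 1 wider than the perfect fourth (5), so augmented.

augmented fourth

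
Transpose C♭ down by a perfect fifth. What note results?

Fb

A fifth below C lands on the letter F.
A perfect fifth spans 7 semitones, so Cb moves to pitch class 4. On the letter F that is Fb.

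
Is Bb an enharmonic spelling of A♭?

No

Two spellings are enharmonically equivalent only if they share a pitch class.
Here Bb → 10, Ab → 8; 8 ≠ 10, so they are not.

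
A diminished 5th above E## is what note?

E up a perfect fifth is B, so the target letter is B.
From E##, a diminished fifth is 6 semitones up: B#.

B#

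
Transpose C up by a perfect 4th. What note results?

A fourth above C lands on the letter F.
A perfect fourth spans 5 semitones, so C moves to pitch class 5. On the letter F that is F.

F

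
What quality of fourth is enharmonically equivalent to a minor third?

doubly diminished

A minor third spans 3 semitones.
A fourth spanning 3 semitones is doubly diminished (the perfect fourth is 5).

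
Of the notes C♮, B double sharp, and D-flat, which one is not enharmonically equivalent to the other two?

C

In 12-tone equal temperament, enharmonic equivalents share a pitch class. C is pitch class 0; B## is pitch class 1; Db is pitch class 1.
B## and Db share pitch class 1, while C is pitch class 0.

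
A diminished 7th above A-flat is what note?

Gbb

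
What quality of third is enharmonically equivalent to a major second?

diminished

A major second spans 2 semitones.
A third spanning 2 semitones is diminished (the major third is 4).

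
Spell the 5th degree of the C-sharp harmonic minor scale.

Degree 5 takes the letter 4 steps above C, which is G.
In harmonic minor, degree 5 sits 7 semitones above the tonic. C# + 7 semitones is pitch class 8, spelled on G as G#.

G#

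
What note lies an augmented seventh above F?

E#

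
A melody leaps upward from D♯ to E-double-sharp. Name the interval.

augmented second

The letter names run D→E, a span of 1 letter step, so the interval is some kind of second.
D# to E## is 3 semitones. A major second is 2, so 3 makes it augmented.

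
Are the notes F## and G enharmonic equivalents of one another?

F## = pitch class 7 and G = pitch class 7 — the same pitch class, so they are enharmonic equivalents.

Yes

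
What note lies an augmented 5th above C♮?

G#

C up a perfect fifth is G, so the target letter is G.
From C, an augmented fifth is 8 semitones up: G#.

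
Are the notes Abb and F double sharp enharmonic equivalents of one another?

Yes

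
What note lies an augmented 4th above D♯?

G##

A fourth above D lands on the letter G.
An augmented fourth spans 6 semitones, so D# moves to pitch class 9. On the letter G that is G##.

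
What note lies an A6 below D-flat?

A sixth below D lands on the letter F.
An augmented sixth spans 10 semitones, so Db moves to pitch class 3. On the letter F that is Fbb.

Fbb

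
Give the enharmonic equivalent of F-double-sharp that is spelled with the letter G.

G

F## is pitch class 7. The letter G alone is pitch class 7.
Pitch class 7 on G needs no accidental: G.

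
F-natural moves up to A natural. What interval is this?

major third

Counting letters F–G–A gives a third.
F→A = 4 semitones, exactly the major third.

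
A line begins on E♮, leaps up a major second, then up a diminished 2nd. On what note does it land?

A major second up from E is F# (letter F, 2 semitones up).
A diminished second up from F# is Gb (letter G, 0 semitones up).

Gb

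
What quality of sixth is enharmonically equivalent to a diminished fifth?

doubly diminished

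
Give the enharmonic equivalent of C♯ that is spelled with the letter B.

B##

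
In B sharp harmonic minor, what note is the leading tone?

A##

Degree 7 takes the letter 6 steps above B, which is A.
In harmonic minor, degree 7 sits 11 semitones above the tonic. B# + 11 semitones is pitch class 11, spelled on A as A##.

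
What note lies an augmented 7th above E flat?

D#

E up a major seventh is D#, so the target letter is D.
From Eb, an augmented seventh is 12 semitones up: D#.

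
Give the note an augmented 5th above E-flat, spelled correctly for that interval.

A fifth above E lands on the letter B.
An augmented fifth spans 8 semitones, so Eb moves to pitch class 11. On the letter B that is B.

B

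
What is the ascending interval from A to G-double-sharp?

augmented seventh

Counting letters A–B–C–D–E–F–G gives a seventh.
A→G## = 12 semitones, 1 wider than the major seventh (11), so augmented.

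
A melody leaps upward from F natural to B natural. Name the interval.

The letter names run F→B, a span of 3 letter steps, so the interval is some kind of fourth.
F to B is 6 semitones. A perfect fourth is 5, so 6 makes it augmented.

augmented fourth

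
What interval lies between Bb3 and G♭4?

The letter names run B→G, a span of 5 letter steps, so the interval is some kind of sixth.
Bb to Gb is 8 semitones. A major sixth is 9, so 8 makes it minor.

minor sixth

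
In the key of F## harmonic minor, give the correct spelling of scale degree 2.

G##

The F## harmonic minor scale runs F## G## A# B# C## D# E##.
Degree 2 is G##.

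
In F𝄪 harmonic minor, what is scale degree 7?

E##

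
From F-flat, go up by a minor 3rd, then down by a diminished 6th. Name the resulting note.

C

A minor third up from Fb is Abb (letter A, 3 semitones up).
A diminished sixth down from Abb is C (letter C, 7 semitones down).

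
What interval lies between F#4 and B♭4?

Counting letters F–G–A–B gives a fourth.
F#→Bb = 4 semitones, 1 narrower than the perfect fourth (5), so diminished.

diminished fourth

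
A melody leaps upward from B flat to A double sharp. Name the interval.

doubly augmented seventh

Counting letters B–C–D–E–F–G–A gives a seventh.
Bb→A## = 13 semitones, 2 wider than the major seventh (11), so doubly augmented.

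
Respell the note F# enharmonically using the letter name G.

F# is pitch class 6. The letter G alone is pitch class 7.
To reach pitch class 6 from G requires an offset of -1 semitone, i.e. flat: Gb.

Gb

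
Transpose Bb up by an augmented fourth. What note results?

A fourth above B lands on the letter E.
An augmented fourth spans 6 semitones, so Bb moves to pitch class 4. On the letter E that is E.

E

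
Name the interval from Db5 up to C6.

The letter names run D→C, a span of 6 letter steps, so the interval is some kind of seventh.
Db to C is 11 semitones. A major seventh is 11, so 11 makes it major.

major seventh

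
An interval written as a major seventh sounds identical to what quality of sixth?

doubly augmented

A major seventh spans 11 semitones.
A sixth spanning 11 semitones is doubly augmented (the major sixth is 9).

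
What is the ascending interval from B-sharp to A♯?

minor seventh

The letter names run B→A, a span of 6 letter steps, so the interval is some kind of seventh.
B# to A# is 10 semitones. A major seventh is 11, so 10 makes it minor.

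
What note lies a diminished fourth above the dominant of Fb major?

The dominant of Fb major is Cb.
A diminished fourth (4 semitones) above Cb lands on the letter F, giving Fbb.

Fbb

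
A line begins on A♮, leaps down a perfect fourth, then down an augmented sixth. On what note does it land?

Gb

A perfect fourth down from A is E (letter E, 5 semitones down).
An augmented sixth down from E is Gb (letter G, 10 semitones down).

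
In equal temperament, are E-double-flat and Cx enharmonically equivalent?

Ebb = pitch class 2 and C## = pitch class 2 — the same pitch class, so they are enharmonic equivalents.

Yes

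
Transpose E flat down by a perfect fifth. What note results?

E down a perfect fifth is A, so the target letter is A.
From Eb, a perfect fifth is 7 semitones down: Ab.

Ab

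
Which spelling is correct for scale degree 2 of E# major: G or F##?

Each scale degree takes a distinct letter name. Degree 2 of a scale on E must use the letter F.
F## and G are enharmonically the same pitch, but only F## uses the letter F, so it is the correct spelling here.

F##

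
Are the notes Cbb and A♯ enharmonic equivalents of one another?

Yes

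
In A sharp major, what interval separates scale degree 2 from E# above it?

Scale degree 2 of A# major is B#.
B# up to E#: letters B→E make it a fourth; 5 semitones makes it perfect.

perfect fourth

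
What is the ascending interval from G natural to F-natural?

The letter names run G→F, a span of 6 letter steps, so the interval is some kind of seventh.
G to F is 10 semitones. A major seventh is 11, so 10 makes it minor.

minor seventh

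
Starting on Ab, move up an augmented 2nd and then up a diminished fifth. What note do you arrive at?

F

An augmented second up from Ab is B (letter B, 3 semitones up).
A diminished fifth up from B is F (letter F, 6 semitones up).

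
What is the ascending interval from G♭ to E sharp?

The letter names run G→E, a span of 5 letter steps, so the interval is some kind of sixth.
Gb to E# is 11 semitones. A major sixth is 9, so 11 makes it doubly augmented.

doubly augmented sixth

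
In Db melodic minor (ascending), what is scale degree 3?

The Db melodic minor (ascending) scale runs Db Eb Fb Gb Ab Bb C.
Degree 3 is Fb.

Fb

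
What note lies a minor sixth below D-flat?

F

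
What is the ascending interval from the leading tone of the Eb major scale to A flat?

diminished fifth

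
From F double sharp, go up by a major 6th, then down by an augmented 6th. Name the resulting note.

A major sixth up from F## is D## (letter D, 9 semitones up).
An augmented sixth down from D## is F# (letter F, 10 semitones down).

F#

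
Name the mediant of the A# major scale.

Degree 3 takes the letter 2 steps above A, which is C.
In major, degree 3 sits 4 semitones above the tonic. A# + 4 semitones is pitch class 2, spelled on C as C##.

C##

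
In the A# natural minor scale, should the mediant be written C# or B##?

Each scale degree takes a distinct letter name. Degree 3 of a scale on A must use the letter C.
C# and B## are enharmonically the same pitch, but only C# uses the letter C, so it is the correct spelling here.

C#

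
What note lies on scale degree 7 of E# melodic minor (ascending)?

The E# melodic minor (ascending) scale runs E# F## G# A# B# C## D##.
Degree 7 is D##.

D##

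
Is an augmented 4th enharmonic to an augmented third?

An augmented fourth spans 6 semitones; an augmented third spans 5.
The spans differ, so they are not enharmonic equivalents.

No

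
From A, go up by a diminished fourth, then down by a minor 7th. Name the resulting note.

A diminished fourth up from A is Db (letter D, 4 semitones up).
A minor seventh down from Db is Eb (letter E, 10 semitones down).

Eb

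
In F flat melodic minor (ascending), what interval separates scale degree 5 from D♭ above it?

Scale degree 5 of Fb melodic minor (ascending) is Cb.
Cb up to Db: letters C→D make it a second; 2 semitones makes it major.

major second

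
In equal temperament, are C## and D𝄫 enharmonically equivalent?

No

Two spellings are enharmonically equivalent only if they share a pitch class.
Here C## → 2, Dbb → 0; 0 ≠ 2, so they are not.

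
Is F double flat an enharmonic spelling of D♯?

Fbb is pitch class 3; D# is pitch class 3.
All spellings map to pitch class 3, so they are enharmonically equivalent.

Yes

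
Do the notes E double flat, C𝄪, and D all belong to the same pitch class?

Ebb = pitch class 2 and C## = pitch class 2 and D = pitch class 2 — the same pitch class, so they are enharmonic equivalents.

Yes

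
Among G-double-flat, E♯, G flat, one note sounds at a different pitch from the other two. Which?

Gb

In 12-tone equal temperament, enharmonic equivalents share a pitch class. Gbb is pitch class 5; E# is pitch class 5; Gb is pitch class 6.
Gbb and E# share pitch class 5, while Gb is pitch class 6.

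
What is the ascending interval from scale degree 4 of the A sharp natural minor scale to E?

Scale degree 4 of A# natural minor is D#.
D# up to E: letters D→E make it a second; 1 semitone makes it minor.

minor second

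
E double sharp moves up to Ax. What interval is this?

The letter names run E→A, a span of 3 letter steps, so the interval is some kind of fourth.
E## to A## is 5 semitones. A perfect fourth is 5, so 5 makes it perfect.

perfect fourth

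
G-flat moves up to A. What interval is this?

The letter names run G→A, a span of 1 letter step, so the interval is some kind of second.
Gb to A is 3 semitones. A major second is 2, so 3 makes it augmented.

augmented second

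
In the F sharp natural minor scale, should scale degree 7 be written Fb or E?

Each scale degree takes a distinct letter name. Degree 7 of a scale on F must use the letter E.
E and Fb are enharmonically the same pitch, but only E uses the letter E, so it is the correct spelling here.

E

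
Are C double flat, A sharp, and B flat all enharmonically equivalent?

Cbb is pitch class 10; A# is pitch class 10; Bb is pitch class 10.
All spellings map to pitch class 10, so they are enharmonically equivalent.

Yes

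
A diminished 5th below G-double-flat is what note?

Cb

G down a perfect fifth is C, so the target letter is C.
From Gbb, a diminished fifth is 6 semitones down: Cb.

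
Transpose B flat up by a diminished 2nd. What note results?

Cbb

A second above B lands on the letter C.
A diminished second spans 0 semitones, so Bb moves to pitch class 10. On the letter C that is Cbb.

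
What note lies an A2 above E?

F##

E up a major second is F#, so the target letter is F.
From E, an augmented second is 3 semitones up: F##.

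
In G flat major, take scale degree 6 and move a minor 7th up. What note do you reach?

Db

Scale degree 6 of Gb major is Eb.
A minor seventh (10 semitones) above Eb lands on the letter D, giving Db.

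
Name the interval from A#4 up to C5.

diminished third

The letter names run A→C, a span of 2 letter steps, so the interval is some kind of third.
A# to C is 2 semitones. A major third is 4, so 2 makes it diminished.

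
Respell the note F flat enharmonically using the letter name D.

Fb is pitch class 4. The letter D alone is pitch class 2.
To reach pitch class 4 from D requires an offset of +2 semitones, i.e. double sharp: D##.

D##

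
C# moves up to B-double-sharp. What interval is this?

The letter names run C→B, a span of 6 letter steps, so the interval is some kind of seventh.
C# to B## is 12 semitones. A major seventh is 11, so 12 makes it augmented.

augmented seventh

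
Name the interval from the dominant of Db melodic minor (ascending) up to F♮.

The dominant of Db melodic minor (ascending) is Ab.
Ab up to F: letters A→F make it a sixth; 9 semitones makes it major.

major sixth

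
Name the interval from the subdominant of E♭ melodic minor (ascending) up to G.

major seventh

The subdominant of Eb melodic minor (ascending) is Ab.
Ab up to G: letters A→G make it a seventh; 11 semitones makes it major.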